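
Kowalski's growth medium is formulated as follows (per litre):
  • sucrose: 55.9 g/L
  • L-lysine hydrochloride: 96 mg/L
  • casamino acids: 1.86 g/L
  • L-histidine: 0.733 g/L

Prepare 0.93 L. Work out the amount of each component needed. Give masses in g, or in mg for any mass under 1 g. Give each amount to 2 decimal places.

sucrose 51.99 g; L-lysine hydrochloride 89.28 mg; casamino acids 1.73 g; L-histidine 681.69 mg

Scale factor relative to 1 L: 0.93.
sucrose: 55.9 g/L × 0.93 L = 51.99 g
L-lysine hydrochloride: 96 mg/L × 0.93 L = 89.28 mg
casamino acids: 1.86 g/L × 0.93 L = 1.73 g
L-histidine: 0.733 g/L × 0.93 L = 0.68169 g = 681.69 mg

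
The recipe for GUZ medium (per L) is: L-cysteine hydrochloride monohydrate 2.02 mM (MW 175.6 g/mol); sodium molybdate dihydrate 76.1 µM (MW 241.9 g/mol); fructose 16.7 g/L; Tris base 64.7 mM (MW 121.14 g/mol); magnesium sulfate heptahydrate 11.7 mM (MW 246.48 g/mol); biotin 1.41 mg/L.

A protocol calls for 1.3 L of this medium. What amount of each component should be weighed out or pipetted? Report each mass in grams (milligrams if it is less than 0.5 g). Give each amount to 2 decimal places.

L-cysteine hydrochloride monohydrate 461.13 mg; sodium molybdate dihydrate 23.93 mg; fructose 21.71 g; Tris base 10.19 g; magnesium sulfate heptahydrate 3.75 g; biotin 1.83 mg

Scale factor relative to 1 L: 1.3.
L-cysteine hydrochloride monohydrate: 2.02 mmol/L × 175.6 mg/mmol × 1.3 L = 461.13 mg
sodium molybdate dihydrate: 76.1 µmol/L × 241.9 g/mol × 1.3 L ÷ 1000 = 23.93 mg
fructose: 16.7 g/L × 1.3 L = 21.71 g
Tris base: 64.7 mmol/L × 121.14 g/mol × 1.3 L ÷ 1000 = 10.19 g
magnesium sulfate heptahydrate: 11.7 mmol/L × 246.48 g/mol × 1.3 L ÷ 1000 = 3.75 g
biotin: 1.41 mg/L × 1.3 L = 1.83 mg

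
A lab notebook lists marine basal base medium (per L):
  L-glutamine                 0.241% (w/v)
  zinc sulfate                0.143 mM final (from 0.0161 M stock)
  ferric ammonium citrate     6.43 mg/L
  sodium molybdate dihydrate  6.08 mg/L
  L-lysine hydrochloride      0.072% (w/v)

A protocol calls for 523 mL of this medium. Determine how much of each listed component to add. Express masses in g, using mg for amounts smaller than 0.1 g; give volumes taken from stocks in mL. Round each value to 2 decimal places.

Scale factor relative to 1 L: 0.523.
L-glutamine: 0.241% w/v = 2.41 g/L → 2.41 × 0.523 L = 1.26 g
zinc sulfate: dilute stock: 0.143 mM × 523 mL ÷ 16.1 mM = 4.65 mL
ferric ammonium citrate: 6.43 mg/L × 0.523 L = 3.36 mg
sodium molybdate dihydrate: 6.08 mg/L × 0.523 L = 3.18 mg
L-lysine hydrochloride: 0.072 g per 100 mL × 523 mL ÷ 100 = 0.38 g

L-glutamine 1.26 g; zinc sulfate 4.65 mL; ferric ammonium citrate 3.36 mg; sodium molybdate dihydrate 3.18 mg; L-lysine hydrochloride 0.38 g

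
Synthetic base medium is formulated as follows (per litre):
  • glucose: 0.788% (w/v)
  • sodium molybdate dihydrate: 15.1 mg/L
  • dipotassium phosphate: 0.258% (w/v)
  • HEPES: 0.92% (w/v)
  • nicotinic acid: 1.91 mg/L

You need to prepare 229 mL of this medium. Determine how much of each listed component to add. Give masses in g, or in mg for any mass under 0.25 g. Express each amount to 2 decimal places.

glucose 1.80 g; sodium molybdate dihydrate 3.46 mg; dipotassium phosphate 0.59 g; HEPES 2.11 g; nicotinic acid 0.44 mg

Scale factor relative to 1 L: 0.229.
glucose: 0.788 g per 100 mL × 229 mL ÷ 100 = 1.80 g
sodium molybdate dihydrate: 15.1 mg/L × 0.229 L = 3.46 mg
dipotassium phosphate: 0.258 g per 100 mL × 229 mL ÷ 100 = 0.59 g
HEPES: 0.92% w/v = 9.2 g/L → 9.2 × 0.229 L = 2.11 g
nicotinic acid: 1.91 mg/L × 0.229 L = 0.44 mg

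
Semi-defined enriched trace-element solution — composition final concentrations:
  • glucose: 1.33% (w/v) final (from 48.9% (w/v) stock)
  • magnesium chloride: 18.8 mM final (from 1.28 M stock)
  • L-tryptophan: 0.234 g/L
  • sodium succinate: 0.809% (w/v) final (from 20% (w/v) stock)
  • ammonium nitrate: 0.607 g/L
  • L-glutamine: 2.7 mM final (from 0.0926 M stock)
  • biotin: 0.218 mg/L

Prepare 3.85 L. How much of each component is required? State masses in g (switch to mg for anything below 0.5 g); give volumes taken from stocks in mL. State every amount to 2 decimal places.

Working volume: 3.85 L.
glucose: dilute stock: 1.33% ÷ 48.9% × 3850 mL = 104.71 mL
magnesium chloride: V = C2·V2/C1 = 18.8 mM × 3850 mL ÷ 1280 mM = 56.55 mL
L-tryptophan: 0.234 g/L × 3.85 L = 0.90 g
sodium succinate: V = C2·V2/C1 = 0.809% ÷ 20% × 3850 mL = 155.73 mL
ammonium nitrate: 0.607 g/L × 3.85 L = 2.34 g
L-glutamine: V = C2·V2/C1 = 2.7 mM × 3850 mL ÷ 92.6 mM = 112.26 mL
biotin: 0.218 mg/L × 3.85 L = 0.84 mg

glucose 104.71 mL; magnesium chloride 56.55 mL; L-tryptophan 0.90 g; sodium succinate 155.73 mL; ammonium nitrate 2.34 g; L-glutamine 112.26 mL; biotin 0.84 mg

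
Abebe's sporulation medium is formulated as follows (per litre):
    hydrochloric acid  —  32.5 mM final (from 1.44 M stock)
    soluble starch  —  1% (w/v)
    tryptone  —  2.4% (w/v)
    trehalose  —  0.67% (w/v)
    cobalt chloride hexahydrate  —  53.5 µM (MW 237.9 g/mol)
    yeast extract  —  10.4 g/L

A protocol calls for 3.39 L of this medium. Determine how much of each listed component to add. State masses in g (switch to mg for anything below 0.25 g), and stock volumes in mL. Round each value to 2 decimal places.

hydrochloric acid 76.51 mL; soluble starch 33.90 g; tryptone 81.36 g; trehalose 22.71 g; cobalt chloride hexahydrate 43.15 mg; yeast extract 35.26 g

Working volume: 3.39 L.
hydrochloric acid: dilute stock: 32.5 mM × 3390 mL ÷ 1440 mM = 76.51 mL
soluble starch: 1% w/v = 10 g/L → 10 × 3.39 L = 33.90 g
tryptone: 2.4 g per 100 mL × 3390 mL ÷ 100 = 81.36 g
trehalose: 0.67% w/v = 6.7 g/L → 6.7 × 3.39 L = 22.71 g
cobalt chloride hexahydrate: 53.5 µmol/L × 237.9 g/mol × 3.39 L ÷ 1000 = 43.15 mg
yeast extract: 10.4 g/L × 3.39 L = 35.26 g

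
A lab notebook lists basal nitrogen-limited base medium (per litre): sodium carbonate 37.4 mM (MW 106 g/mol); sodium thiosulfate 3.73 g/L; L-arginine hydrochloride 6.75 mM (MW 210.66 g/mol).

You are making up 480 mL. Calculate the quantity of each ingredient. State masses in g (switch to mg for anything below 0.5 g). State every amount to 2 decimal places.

Scale factor relative to 1 L: 0.48.
sodium carbonate: 37.4 mmol/L × 106 g/mol × 0.48 L ÷ 1000 = 1.90 g
sodium thiosulfate: 3.73 g/L × 0.48 L = 1.79 g
L-arginine hydrochloride: 6.75 mmol/L × 210.66 g/mol × 0.48 L ÷ 1000 = 0.68 g

sodium carbonate 1.90 g; sodium thiosulfate 1.79 g; L-arginine hydrochloride 0.68 g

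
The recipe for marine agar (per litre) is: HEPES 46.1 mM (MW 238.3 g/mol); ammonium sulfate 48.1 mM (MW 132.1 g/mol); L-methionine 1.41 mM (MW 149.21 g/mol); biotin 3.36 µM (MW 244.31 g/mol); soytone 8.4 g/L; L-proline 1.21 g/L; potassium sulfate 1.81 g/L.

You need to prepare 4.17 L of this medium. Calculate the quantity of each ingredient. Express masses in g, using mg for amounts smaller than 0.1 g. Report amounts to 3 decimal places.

HEPES 45.810 g; ammonium sulfate 26.496 g; L-methionine 0.877 g; biotin 3.423 mg; soytone 35.028 g; L-proline 5.046 g; potassium sulfate 7.548 g

Working volume: 4.17 L.
HEPES: 46.1 mmol/L × 238.3 g/mol × 4.17 L ÷ 1000 = 45.810 g
ammonium sulfate: 48.1 mmol/L × 132.1 g/mol × 4.17 L ÷ 1000 = 26.496 g
L-methionine: 1.41 mmol/L × 149.21 g/mol × 4.17 L ÷ 1000 = 0.877 g
biotin: 3.36 µmol/L × 244.31 g/mol × 4.17 L ÷ 1000 = 3.423 mg
soytone: 8.4 g/L × 4.17 L = 35.028 g
L-proline: 1.21 g/L × 4.17 L = 5.046 g
potassium sulfate: 1.81 g/L × 4.17 L = 7.548 g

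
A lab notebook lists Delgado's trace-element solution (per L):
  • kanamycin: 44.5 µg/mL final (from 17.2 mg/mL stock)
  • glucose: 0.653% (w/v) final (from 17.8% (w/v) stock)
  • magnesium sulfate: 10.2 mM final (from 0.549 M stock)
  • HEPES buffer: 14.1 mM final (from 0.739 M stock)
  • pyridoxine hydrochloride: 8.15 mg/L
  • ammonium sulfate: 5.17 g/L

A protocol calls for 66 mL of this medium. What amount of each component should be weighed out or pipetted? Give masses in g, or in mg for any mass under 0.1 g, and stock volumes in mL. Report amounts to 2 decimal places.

Scale factor relative to 1 L: 0.066.
kanamycin: C1V1 = C2V2 → 44.5 µg/mL × 66 mL ÷ 17200 µg/mL = 0.17 mL
glucose: dilute stock: 0.653% ÷ 17.8% × 66 mL = 2.42 mL
magnesium sulfate: C1V1 = C2V2 → 10.2 mM × 66 mL ÷ 549 mM = 1.23 mL
HEPES buffer: C1V1 = C2V2 → 14.1 mM × 66 mL ÷ 739 mM = 1.26 mL
pyridoxine hydrochloride: 8.15 mg/L × 0.066 L = 0.54 mg
ammonium sulfate: 5.17 g/L × 0.066 L = 0.34 g

kanamycin 0.17 mL; glucose 2.42 mL; magnesium sulfate 1.23 mL; HEPES buffer 1.26 mL; pyridoxine hydrochloride 0.54 mg; ammonium sulfate 0.34 g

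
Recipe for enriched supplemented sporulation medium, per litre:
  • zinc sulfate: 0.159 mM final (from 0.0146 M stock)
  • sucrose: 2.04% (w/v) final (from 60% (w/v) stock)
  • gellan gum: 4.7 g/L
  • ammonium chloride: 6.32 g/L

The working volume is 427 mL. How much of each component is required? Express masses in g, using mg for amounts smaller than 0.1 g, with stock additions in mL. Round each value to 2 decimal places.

zinc sulfate 4.65 mL; sucrose 14.52 mL; gellan gum 2.01 g; ammonium chloride 2.70 g

Working volume: 427 mL = 0.427 L.
zinc sulfate: C1V1 = C2V2 → 0.159 mM × 427 mL ÷ 14.6 mM = 4.65 mL
sucrose: dilute stock: 2.04% ÷ 60% × 427 mL = 14.52 mL
gellan gum: 4.7 g/L × 0.427 L = 2.01 g
ammonium chloride: 6.32 g/L × 0.427 L = 2.70 g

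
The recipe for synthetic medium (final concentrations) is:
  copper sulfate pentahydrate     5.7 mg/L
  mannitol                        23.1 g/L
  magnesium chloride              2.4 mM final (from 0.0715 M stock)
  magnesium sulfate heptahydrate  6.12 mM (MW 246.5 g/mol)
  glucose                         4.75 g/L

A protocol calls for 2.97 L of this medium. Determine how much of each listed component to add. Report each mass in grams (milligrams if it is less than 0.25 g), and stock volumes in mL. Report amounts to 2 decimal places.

copper sulfate pentahydrate 16.93 mg; mannitol 68.61 g; magnesium chloride 99.69 mL; magnesium sulfate heptahydrate 4.48 g; glucose 14.11 g

Working volume: 2.97 L.
copper sulfate pentahydrate: 5.7 mg/L × 2.97 L = 16.93 mg
mannitol: 23.1 g/L × 2.97 L = 68.61 g
magnesium chloride: C1V1 = C2V2 → 2.4 mM × 2970 mL ÷ 71.5 mM = 99.69 mL
magnesium sulfate heptahydrate: 6.12 mmol/L × 246.5 g/mol × 2.97 L ÷ 1000 = 4.48 g
glucose: 4.75 g/L × 2.97 L = 14.11 g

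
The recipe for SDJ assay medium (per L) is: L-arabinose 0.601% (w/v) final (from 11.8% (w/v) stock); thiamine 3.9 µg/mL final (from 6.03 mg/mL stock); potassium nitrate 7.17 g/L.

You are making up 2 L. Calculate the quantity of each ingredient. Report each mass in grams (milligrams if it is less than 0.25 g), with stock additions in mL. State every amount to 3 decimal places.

Working volume: 2 L.
L-arabinose: C1V1 = C2V2 → 0.601% ÷ 11.8% × 2000 mL = 101.864 mL
thiamine: dilute stock: 3.9 µg/mL × 2000 mL ÷ 6030 µg/mL = 1.294 mL
potassium nitrate: 7.17 g/L × 2 L = 14.340 g

L-arabinose 101.864 mL; thiamine 1.294 mL; potassium nitrate 14.340 g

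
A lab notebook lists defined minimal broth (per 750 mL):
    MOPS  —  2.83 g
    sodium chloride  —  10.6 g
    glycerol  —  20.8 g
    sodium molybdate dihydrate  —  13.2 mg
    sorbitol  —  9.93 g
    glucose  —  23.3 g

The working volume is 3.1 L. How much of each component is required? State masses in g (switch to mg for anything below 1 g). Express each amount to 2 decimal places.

Ratio of target to recipe volume: 3100 / 750 = 4.13333.
MOPS: 2.83 g × (3100 mL / 750 mL) = 11.70 g
sodium chloride: 10.6 g × (3100 mL / 750 mL) = 43.81 g
glycerol: 20.8 g × (3100 mL / 750 mL) = 85.97 g
sodium molybdate dihydrate: 13.2 mg × (3100 mL / 750 mL) = 54.56 mg
sorbitol: 9.93 g × (3100 mL / 750 mL) = 41.04 g
glucose: 23.3 g × (3100 mL / 750 mL) = 96.31 g

MOPS 11.70 g; sodium chloride 43.81 g; glycerol 85.97 g; sodium molybdate dihydrate 54.56 mg; sorbitol 41.04 g; glucose 96.31 g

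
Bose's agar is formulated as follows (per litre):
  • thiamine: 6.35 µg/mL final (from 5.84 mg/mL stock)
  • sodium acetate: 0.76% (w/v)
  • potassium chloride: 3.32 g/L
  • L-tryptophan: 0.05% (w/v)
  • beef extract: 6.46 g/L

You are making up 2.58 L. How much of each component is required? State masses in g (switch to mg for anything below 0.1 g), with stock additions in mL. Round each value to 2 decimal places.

Working volume: 2.58 L.
thiamine: V = C2·V2/C1 = 6.35 µg/mL × 2580 mL ÷ 5840 µg/mL = 2.81 mL
sodium acetate: 0.76% w/v = 7.6 g/L → 7.6 × 2.58 L = 19.61 g
potassium chloride: 3.32 g/L × 2.58 L = 8.57 g
L-tryptophan: 0.05% w/v = 0.5 g/L → 0.5 × 2.58 L = 1.29 g
beef extract: 6.46 g/L × 2.58 L = 16.67 g

thiamine 2.81 mL; sodium acetate 19.61 g; potassium chloride 8.57 g; L-tryptophan 1.29 g; beef extract 16.67 g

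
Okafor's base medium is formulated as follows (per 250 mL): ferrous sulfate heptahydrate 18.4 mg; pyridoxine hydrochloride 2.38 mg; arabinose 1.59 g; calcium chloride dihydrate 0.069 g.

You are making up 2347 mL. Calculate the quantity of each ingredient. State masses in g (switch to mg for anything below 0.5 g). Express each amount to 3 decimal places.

ferrous sulfate heptahydrate 172.739 mg; pyridoxine hydrochloride 22.343 mg; arabinose 14.927 g; calcium chloride dihydrate 0.648 g

Ratio of target to recipe volume: 2347 / 250 = 9.388.
ferrous sulfate heptahydrate: 18.4 mg × (2347 mL / 250 mL) = 172.739 mg
pyridoxine hydrochloride: 2.38 mg × (2347 mL / 250 mL) = 22.343 mg
arabinose: 1.59 g × (2347 mL / 250 mL) = 14.927 g
calcium chloride dihydrate: 0.069 g × (2347 mL / 250 mL) = 0.648 g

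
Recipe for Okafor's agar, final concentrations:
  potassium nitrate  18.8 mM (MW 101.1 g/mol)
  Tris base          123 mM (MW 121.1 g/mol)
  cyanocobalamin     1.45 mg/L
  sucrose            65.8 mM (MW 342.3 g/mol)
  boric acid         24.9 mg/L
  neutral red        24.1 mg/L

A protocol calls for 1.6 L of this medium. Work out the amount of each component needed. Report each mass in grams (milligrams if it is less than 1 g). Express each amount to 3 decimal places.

Scale factor relative to 1 L: 1.6.
potassium nitrate: 18.8 mmol/L × 101.1 g/mol × 1.6 L ÷ 1000 = 3.041 g
Tris base: 123 mmol/L × 121.1 g/mol × 1.6 L ÷ 1000 = 23.832 g
cyanocobalamin: 1.45 mg/L × 1.6 L = 2.320 mg
sucrose: 65.8 mmol/L × 342.3 g/mol × 1.6 L ÷ 1000 = 36.037 g
boric acid: 24.9 mg/L × 1.6 L = 39.840 mg
neutral red: 24.1 mg/L × 1.6 L = 38.560 mg

potassium nitrate 3.041 g; Tris base 23.832 g; cyanocobalamin 2.320 mg; sucrose 36.037 g; boric acid 39.840 mg; neutral red 38.560 mg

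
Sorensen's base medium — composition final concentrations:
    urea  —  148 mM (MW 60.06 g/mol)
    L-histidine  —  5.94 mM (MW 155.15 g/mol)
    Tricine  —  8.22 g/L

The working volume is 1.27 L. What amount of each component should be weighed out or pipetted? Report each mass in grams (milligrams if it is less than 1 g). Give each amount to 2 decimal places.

urea 11.29 g; L-histidine 1.17 g; Tricine 10.44 g

Working volume: 1.27 L.
urea: 148 mmol/L × 60.06 g/mol × 1.27 L ÷ 1000 = 11.29 g
L-histidine: 5.94 mmol/L × 155.15 g/mol × 1.27 L ÷ 1000 = 1.17 g
Tricine: 8.22 g/L × 1.27 L = 10.44 g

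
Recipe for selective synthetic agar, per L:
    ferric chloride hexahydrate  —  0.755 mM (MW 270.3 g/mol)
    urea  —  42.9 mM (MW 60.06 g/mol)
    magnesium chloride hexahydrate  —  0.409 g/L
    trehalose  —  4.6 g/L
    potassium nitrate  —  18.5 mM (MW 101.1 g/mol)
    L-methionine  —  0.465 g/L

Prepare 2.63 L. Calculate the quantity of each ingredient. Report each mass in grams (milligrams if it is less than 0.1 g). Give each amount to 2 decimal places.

Scale factor relative to 1 L: 2.63.
ferric chloride hexahydrate: 0.755 mmol/L × 270.3 g/mol × 2.63 L ÷ 1000 = 0.54 g
urea: 42.9 mmol/L × 60.06 g/mol × 2.63 L ÷ 1000 = 6.78 g
magnesium chloride hexahydrate: 0.409 g/L × 2.63 L = 1.08 g
trehalose: 4.6 g/L × 2.63 L = 12.10 g
potassium nitrate: 18.5 mmol/L × 101.1 g/mol × 2.63 L ÷ 1000 = 4.92 g
L-methionine: 0.465 g/L × 2.63 L = 1.22 g

ferric chloride hexahydrate 0.54 g; urea 6.78 g; magnesium chloride hexahydrate 1.08 g; trehalose 12.10 g; potassium nitrate 4.92 g; L-methionine 1.22 g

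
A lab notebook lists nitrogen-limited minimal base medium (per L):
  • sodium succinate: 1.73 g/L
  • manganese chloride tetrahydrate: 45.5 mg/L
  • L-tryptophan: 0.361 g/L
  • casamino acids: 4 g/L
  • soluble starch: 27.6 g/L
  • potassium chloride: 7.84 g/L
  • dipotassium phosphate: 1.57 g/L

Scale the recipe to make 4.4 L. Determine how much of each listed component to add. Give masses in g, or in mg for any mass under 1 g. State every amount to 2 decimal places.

Scale factor relative to 1 L: 4.4.
sodium succinate: 1.73 g/L × 4.4 L = 7.61 g
manganese chloride tetrahydrate: 45.5 mg/L × 4.4 L = 200.20 mg
L-tryptophan: 0.361 g/L × 4.4 L = 1.59 g
casamino acids: 4 g/L × 4.4 L = 17.60 g
soluble starch: 27.6 g/L × 4.4 L = 121.44 g
potassium chloride: 7.84 g/L × 4.4 L = 34.50 g
dipotassium phosphate: 1.57 g/L × 4.4 L = 6.91 g

sodium succinate 7.61 g; manganese chloride tetrahydrate 200.20 mg; L-tryptophan 1.59 g; casamino acids 17.60 g; soluble starch 121.44 g; potassium chloride 34.50 g; dipotassium phosphate 6.91 g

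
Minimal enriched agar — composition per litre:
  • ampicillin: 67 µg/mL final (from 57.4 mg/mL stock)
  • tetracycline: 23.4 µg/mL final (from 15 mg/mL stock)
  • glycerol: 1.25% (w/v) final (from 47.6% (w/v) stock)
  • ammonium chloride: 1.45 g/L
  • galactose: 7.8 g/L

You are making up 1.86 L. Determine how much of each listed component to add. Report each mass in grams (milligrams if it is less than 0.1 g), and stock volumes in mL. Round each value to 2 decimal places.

ampicillin 2.17 mL; tetracycline 2.90 mL; glycerol 48.84 mL; ammonium chloride 2.70 g; galactose 14.51 g

Working volume: 1.86 L.
ampicillin: V = C2·V2/C1 = 67 µg/mL × 1860 mL ÷ 57400 µg/mL = 2.17 mL
tetracycline: dilute stock: 23.4 µg/mL × 1860 mL ÷ 15000 µg/mL = 2.90 mL
glycerol: dilute stock: 1.25% ÷ 47.6% × 1860 mL = 48.84 mL
ammonium chloride: 1.45 g/L × 1.86 L = 2.70 g
galactose: 7.8 g/L × 1.86 L = 14.51 g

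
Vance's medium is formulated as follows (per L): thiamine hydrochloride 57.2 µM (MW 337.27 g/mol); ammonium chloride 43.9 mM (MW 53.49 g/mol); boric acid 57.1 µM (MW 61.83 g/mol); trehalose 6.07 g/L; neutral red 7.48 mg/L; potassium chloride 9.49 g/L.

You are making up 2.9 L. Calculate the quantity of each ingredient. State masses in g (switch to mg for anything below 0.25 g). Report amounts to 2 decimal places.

thiamine hydrochloride 55.95 mg; ammonium chloride 6.81 g; boric acid 10.24 mg; trehalose 17.60 g; neutral red 21.69 mg; potassium chloride 27.52 g

Scale factor relative to 1 L: 2.9.
thiamine hydrochloride: 57.2 µmol/L × 337.27 g/mol × 2.9 L ÷ 1000 = 55.95 mg
ammonium chloride: 43.9 mmol/L × 53.49 g/mol × 2.9 L ÷ 1000 = 6.81 g
boric acid: 57.1 µmol/L × 61.83 g/mol × 2.9 L ÷ 1000 = 10.24 mg
trehalose: 6.07 g/L × 2.9 L = 17.60 g
neutral red: 7.48 mg/L × 2.9 L = 21.69 mg
potassium chloride: 9.49 g/L × 2.9 L = 27.52 g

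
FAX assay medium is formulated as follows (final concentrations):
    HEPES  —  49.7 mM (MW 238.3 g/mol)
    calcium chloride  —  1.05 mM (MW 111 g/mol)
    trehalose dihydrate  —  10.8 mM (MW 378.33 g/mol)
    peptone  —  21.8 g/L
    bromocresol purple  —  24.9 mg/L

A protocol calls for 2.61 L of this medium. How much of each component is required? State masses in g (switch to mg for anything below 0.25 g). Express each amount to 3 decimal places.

Scale factor relative to 1 L: 2.61.
HEPES: 49.7 mmol/L × 238.3 g/mol × 2.61 L ÷ 1000 = 30.912 g
calcium chloride: 1.05 mmol/L × 111 g/mol × 2.61 L ÷ 1000 = 0.304 g
trehalose dihydrate: 10.8 mmol/L × 378.33 g/mol × 2.61 L ÷ 1000 = 10.664 g
peptone: 21.8 g/L × 2.61 L = 56.898 g
bromocresol purple: 24.9 mg/L × 2.61 L = 64.989 mg

HEPES 30.912 g; calcium chloride 0.304 g; trehalose dihydrate 10.664 g; peptone 56.898 g; bromocresol purple 64.989 mg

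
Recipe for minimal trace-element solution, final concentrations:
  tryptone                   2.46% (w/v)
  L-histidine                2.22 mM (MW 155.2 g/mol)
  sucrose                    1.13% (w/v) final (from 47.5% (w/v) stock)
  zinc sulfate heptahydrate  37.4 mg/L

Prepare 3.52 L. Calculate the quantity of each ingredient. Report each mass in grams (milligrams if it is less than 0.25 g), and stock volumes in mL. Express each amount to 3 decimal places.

tryptone 86.592 g; L-histidine 1.213 g; sucrose 83.739 mL; zinc sulfate heptahydrate 131.648 mg

Working volume: 3.52 L.
tryptone: 2.46 g per 100 mL × 3520 mL ÷ 100 = 86.592 g
L-histidine: 2.22 mmol/L × 155.2 g/mol × 3.52 L ÷ 1000 = 1.213 g
sucrose: V = C2·V2/C1 = 1.13% ÷ 47.5% × 3520 mL = 83.739 mL
zinc sulfate heptahydrate: 37.4 mg/L × 3.52 L = 131.648 mg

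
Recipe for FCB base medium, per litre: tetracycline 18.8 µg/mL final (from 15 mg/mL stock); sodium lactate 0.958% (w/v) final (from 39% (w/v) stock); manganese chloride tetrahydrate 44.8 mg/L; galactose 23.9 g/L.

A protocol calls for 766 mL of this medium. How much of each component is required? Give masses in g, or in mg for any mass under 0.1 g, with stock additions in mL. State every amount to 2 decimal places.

tetracycline 0.96 mL; sodium lactate 18.82 mL; manganese chloride tetrahydrate 34.32 mg; galactose 18.31 g

Working volume: 766 mL = 0.766 L.
tetracycline: dilute stock: 18.8 µg/mL × 766 mL ÷ 15000 µg/mL = 0.96 mL
sodium lactate: C1V1 = C2V2 → 0.958% ÷ 39% × 766 mL = 18.82 mL
manganese chloride tetrahydrate: 44.8 mg/L × 0.766 L = 34.32 mg
galactose: 23.9 g/L × 0.766 L = 18.31 g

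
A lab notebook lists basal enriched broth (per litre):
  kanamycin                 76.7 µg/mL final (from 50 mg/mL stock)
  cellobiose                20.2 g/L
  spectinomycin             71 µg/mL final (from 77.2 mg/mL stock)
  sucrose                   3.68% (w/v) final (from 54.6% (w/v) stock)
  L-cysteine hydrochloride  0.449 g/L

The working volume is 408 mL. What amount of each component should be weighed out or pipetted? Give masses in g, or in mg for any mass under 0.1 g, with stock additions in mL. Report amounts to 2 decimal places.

Target volume = 408 mL = 0.408 L.
kanamycin: V = C2·V2/C1 = 76.7 µg/mL × 408 mL ÷ 50000 µg/mL = 0.63 mL
cellobiose: 20.2 g/L × 0.408 L = 8.24 g
spectinomycin: V = C2·V2/C1 = 71 µg/mL × 408 mL ÷ 77200 µg/mL = 0.38 mL
sucrose: V = C2·V2/C1 = 3.68% ÷ 54.6% × 408 mL = 27.50 mL
L-cysteine hydrochloride: 0.449 g/L × 0.408 L = 0.18 g

kanamycin 0.63 mL; cellobiose 8.24 g; spectinomycin 0.38 mL; sucrose 27.50 mL; L-cysteine hydrochloride 0.18 g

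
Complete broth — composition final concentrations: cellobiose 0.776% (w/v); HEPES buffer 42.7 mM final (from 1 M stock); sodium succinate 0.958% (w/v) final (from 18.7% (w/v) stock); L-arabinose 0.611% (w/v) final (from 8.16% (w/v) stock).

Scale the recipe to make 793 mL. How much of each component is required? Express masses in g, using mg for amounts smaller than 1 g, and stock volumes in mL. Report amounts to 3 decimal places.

cellobiose 6.154 g; HEPES buffer 33.861 mL; sodium succinate 40.625 mL; L-arabinose 59.378 mL

Working volume: 793 mL = 0.793 L.
cellobiose: 0.776% w/v = 7.76 g/L → 7.76 × 0.793 L = 6.154 g
HEPES buffer: V = C2·V2/C1 = 42.7 mM × 793 mL ÷ 1000 mM = 33.861 mL
sodium succinate: C1V1 = C2V2 → 0.958% ÷ 18.7% × 793 mL = 40.625 mL
L-arabinose: C1V1 = C2V2 → 0.611% ÷ 8.16% × 793 mL = 59.378 mL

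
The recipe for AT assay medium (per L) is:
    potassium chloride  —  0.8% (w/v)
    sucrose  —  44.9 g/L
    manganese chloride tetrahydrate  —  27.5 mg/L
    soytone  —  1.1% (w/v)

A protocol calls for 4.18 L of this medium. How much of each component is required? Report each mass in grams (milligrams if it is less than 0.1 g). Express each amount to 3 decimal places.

Working volume: 4.18 L.
potassium chloride: 0.8% w/v = 8 g/L → 8 × 4.18 L = 33.440 g
sucrose: 44.9 g/L × 4.18 L = 187.682 g
manganese chloride tetrahydrate: 27.5 mg/L × 4.18 L = 114.95 mg = 0.115 g
soytone: 1.1% w/v = 11 g/L → 11 × 4.18 L = 45.980 g

potassium chloride 33.440 g; sucrose 187.682 g; manganese chloride tetrahydrate 0.115 g; soytone 45.980 g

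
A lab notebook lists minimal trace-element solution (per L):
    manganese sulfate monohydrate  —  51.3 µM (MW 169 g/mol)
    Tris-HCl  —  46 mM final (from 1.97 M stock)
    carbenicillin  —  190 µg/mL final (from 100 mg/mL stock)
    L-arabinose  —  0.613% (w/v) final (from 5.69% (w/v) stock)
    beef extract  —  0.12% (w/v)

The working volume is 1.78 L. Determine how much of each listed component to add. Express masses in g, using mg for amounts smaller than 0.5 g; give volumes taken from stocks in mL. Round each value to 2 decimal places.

manganese sulfate monohydrate 15.43 mg; Tris-HCl 41.56 mL; carbenicillin 3.38 mL; L-arabinose 191.76 mL; beef extract 2.14 g

Working volume: 1.78 L.
manganese sulfate monohydrate: 51.3 µmol/L × 169 g/mol × 1.78 L ÷ 1000 = 15.43 mg
Tris-HCl: V = C2·V2/C1 = 46 mM × 1780 mL ÷ 1970 mM = 41.56 mL
carbenicillin: C1V1 = C2V2 → 190 µg/mL × 1780 mL ÷ 100000 µg/mL = 3.38 mL
L-arabinose: dilute stock: 0.613% ÷ 5.69% × 1780 mL = 191.76 mL
beef extract: 0.12 g per 100 mL × 1780 mL ÷ 100 = 2.14 g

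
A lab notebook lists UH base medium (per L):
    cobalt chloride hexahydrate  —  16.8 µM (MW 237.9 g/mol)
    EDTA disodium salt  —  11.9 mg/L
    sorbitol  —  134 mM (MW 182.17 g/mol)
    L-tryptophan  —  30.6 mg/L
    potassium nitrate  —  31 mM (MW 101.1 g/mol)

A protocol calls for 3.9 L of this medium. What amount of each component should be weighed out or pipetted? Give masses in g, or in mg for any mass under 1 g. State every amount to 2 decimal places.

cobalt chloride hexahydrate 15.59 mg; EDTA disodium salt 46.41 mg; sorbitol 95.20 g; L-tryptophan 119.34 mg; potassium nitrate 12.22 g

Scale factor relative to 1 L: 3.9.
cobalt chloride hexahydrate: 16.8 µmol/L × 237.9 g/mol × 3.9 L ÷ 1000 = 15.59 mg
EDTA disodium salt: 11.9 mg/L × 3.9 L = 46.41 mg
sorbitol: 134 mmol/L × 182.17 g/mol × 3.9 L ÷ 1000 = 95.20 g
L-tryptophan: 30.6 mg/L × 3.9 L = 119.34 mg
potassium nitrate: 31 mmol/L × 101.1 g/mol × 3.9 L ÷ 1000 = 12.22 g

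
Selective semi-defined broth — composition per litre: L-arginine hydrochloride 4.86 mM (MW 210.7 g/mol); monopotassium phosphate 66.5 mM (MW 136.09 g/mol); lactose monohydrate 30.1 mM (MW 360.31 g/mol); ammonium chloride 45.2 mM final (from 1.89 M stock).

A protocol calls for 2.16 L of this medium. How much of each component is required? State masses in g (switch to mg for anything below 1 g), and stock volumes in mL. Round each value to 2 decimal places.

L-arginine hydrochloride 2.21 g; monopotassium phosphate 19.55 g; lactose monohydrate 23.43 g; ammonium chloride 51.66 mL

Scale factor relative to 1 L: 2.16.
L-arginine hydrochloride: 4.86 mmol/L × 210.7 g/mol × 2.16 L ÷ 1000 = 2.21 g
monopotassium phosphate: 66.5 mmol/L × 136.09 g/mol × 2.16 L ÷ 1000 = 19.55 g
lactose monohydrate: 30.1 mmol/L × 360.31 g/mol × 2.16 L ÷ 1000 = 23.43 g
ammonium chloride: C1V1 = C2V2 → 45.2 mM × 2160 mL ÷ 1890 mM = 51.66 mL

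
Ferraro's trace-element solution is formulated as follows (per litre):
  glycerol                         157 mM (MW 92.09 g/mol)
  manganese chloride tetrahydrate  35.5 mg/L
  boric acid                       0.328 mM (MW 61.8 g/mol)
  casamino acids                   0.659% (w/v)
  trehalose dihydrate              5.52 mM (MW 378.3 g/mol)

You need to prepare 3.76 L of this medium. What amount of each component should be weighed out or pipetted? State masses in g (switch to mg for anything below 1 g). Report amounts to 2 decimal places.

Scale factor relative to 1 L: 3.76.
glycerol: 157 mmol/L × 92.09 g/mol × 3.76 L ÷ 1000 = 54.36 g
manganese chloride tetrahydrate: 35.5 mg/L × 3.76 L = 133.48 mg
boric acid: 0.328 mmol/L × 61.8 mg/mmol × 3.76 L = 76.22 mg
casamino acids: 0.659 g per 100 mL × 3760 mL ÷ 100 = 24.78 g
trehalose dihydrate: 5.52 mmol/L × 378.3 g/mol × 3.76 L ÷ 1000 = 7.85 g

glycerol 54.36 g; manganese chloride tetrahydrate 133.48 mg; boric acid 76.22 mg; casamino acids 24.78 g; trehalose dihydrate 7.85 g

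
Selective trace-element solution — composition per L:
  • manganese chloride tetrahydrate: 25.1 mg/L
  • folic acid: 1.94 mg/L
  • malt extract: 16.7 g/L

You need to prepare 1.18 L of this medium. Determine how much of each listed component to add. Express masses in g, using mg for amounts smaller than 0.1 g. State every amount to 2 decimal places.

manganese chloride tetrahydrate 29.62 mg; folic acid 2.29 mg; malt extract 19.71 g

Working volume: 1.18 L.
manganese chloride tetrahydrate: 25.1 mg/L × 1.18 L = 29.62 mg
folic acid: 1.94 mg/L × 1.18 L = 2.29 mg
malt extract: 16.7 g/L × 1.18 L = 19.71 g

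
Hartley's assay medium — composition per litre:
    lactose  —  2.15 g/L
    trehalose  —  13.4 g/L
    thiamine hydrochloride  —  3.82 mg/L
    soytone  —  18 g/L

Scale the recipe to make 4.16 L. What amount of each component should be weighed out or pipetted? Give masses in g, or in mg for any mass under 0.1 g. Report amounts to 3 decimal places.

Scale factor relative to 1 L: 4.16.
lactose: 2.15 g/L × 4.16 L = 8.944 g
trehalose: 13.4 g/L × 4.16 L = 55.744 g
thiamine hydrochloride: 3.82 mg/L × 4.16 L = 15.891 mg
soytone: 18 g/L × 4.16 L = 74.880 g

lactose 8.944 g; trehalose 55.744 g; thiamine hydrochloride 15.891 mg; soytone 74.880 g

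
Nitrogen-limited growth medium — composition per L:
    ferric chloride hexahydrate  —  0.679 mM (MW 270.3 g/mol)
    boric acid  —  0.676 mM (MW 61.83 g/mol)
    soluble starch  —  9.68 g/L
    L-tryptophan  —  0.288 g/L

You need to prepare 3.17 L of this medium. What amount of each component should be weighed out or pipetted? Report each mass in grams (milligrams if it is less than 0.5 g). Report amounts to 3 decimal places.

ferric chloride hexahydrate 0.582 g; boric acid 132.497 mg; soluble starch 30.686 g; L-tryptophan 0.913 g

Working volume: 3.17 L.
ferric chloride hexahydrate: 0.679 mmol/L × 270.3 g/mol × 3.17 L ÷ 1000 = 0.582 g
boric acid: 0.676 mmol/L × 61.83 mg/mmol × 3.17 L = 132.497 mg
soluble starch: 9.68 g/L × 3.17 L = 30.686 g
L-tryptophan: 0.288 g/L × 3.17 L = 0.913 g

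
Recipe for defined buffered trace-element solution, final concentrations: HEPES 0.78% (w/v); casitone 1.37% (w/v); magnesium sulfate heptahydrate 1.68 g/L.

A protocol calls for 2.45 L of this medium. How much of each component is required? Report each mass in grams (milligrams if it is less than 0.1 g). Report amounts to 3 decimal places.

Working volume: 2.45 L.
HEPES: 0.78 g per 100 mL × 2450 mL ÷ 100 = 19.110 g
casitone: 1.37% w/v = 13.7 g/L → 13.7 × 2.45 L = 33.565 g
magnesium sulfate heptahydrate: 1.68 g/L × 2.45 L = 4.116 g

HEPES 19.110 g; casitone 33.565 g; magnesium sulfate heptahydrate 4.116 g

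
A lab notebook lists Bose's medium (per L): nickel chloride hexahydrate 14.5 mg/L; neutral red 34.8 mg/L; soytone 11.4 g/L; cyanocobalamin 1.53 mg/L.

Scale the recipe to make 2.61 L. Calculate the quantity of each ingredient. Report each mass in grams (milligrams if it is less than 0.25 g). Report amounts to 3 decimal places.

nickel chloride hexahydrate 37.845 mg; neutral red 90.828 mg; soytone 29.754 g; cyanocobalamin 3.993 mg

Working volume: 2.61 L.
nickel chloride hexahydrate: 14.5 mg/L × 2.61 L = 37.845 mg
neutral red: 34.8 mg/L × 2.61 L = 90.828 mg
soytone: 11.4 g/L × 2.61 L = 29.754 g
cyanocobalamin: 1.53 mg/L × 2.61 L = 3.993 mg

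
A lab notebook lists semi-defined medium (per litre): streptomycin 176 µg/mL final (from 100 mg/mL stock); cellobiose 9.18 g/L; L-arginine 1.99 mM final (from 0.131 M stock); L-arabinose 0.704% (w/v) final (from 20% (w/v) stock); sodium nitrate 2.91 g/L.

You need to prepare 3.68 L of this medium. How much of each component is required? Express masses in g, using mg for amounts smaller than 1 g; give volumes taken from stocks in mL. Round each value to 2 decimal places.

streptomycin 6.48 mL; cellobiose 33.78 g; L-arginine 55.90 mL; L-arabinose 129.54 mL; sodium nitrate 10.71 g

Scale factor relative to 1 L: 3.68.
streptomycin: C1V1 = C2V2 → 176 µg/mL × 3680 mL ÷ 100000 µg/mL = 6.48 mL
cellobiose: 9.18 g/L × 3.68 L = 33.78 g
L-arginine: dilute stock: 1.99 mM × 3680 mL ÷ 131 mM = 55.90 mL
L-arabinose: V = C2·V2/C1 = 0.704% ÷ 20% × 3680 mL = 129.54 mL
sodium nitrate: 2.91 g/L × 3.68 L = 10.71 g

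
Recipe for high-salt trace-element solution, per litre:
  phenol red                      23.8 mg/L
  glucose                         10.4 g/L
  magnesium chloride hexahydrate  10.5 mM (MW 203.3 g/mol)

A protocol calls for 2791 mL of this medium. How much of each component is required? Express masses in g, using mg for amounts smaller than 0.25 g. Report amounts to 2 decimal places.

phenol red 66.43 mg; glucose 29.03 g; magnesium chloride hexahydrate 5.96 g

Working volume: 2791 mL = 2.791 L.
phenol red: 23.8 mg/L × 2.791 L = 66.43 mg
glucose: 10.4 g/L × 2.791 L = 29.03 g
magnesium chloride hexahydrate: 10.5 mmol/L × 203.3 g/mol × 2.791 L ÷ 1000 = 5.96 g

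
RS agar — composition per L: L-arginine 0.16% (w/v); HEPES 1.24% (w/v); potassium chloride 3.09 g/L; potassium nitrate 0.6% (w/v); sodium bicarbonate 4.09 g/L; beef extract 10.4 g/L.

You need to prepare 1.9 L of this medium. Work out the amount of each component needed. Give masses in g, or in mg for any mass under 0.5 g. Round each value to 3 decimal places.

L-arginine 3.040 g; HEPES 23.560 g; potassium chloride 5.871 g; potassium nitrate 11.400 g; sodium bicarbonate 7.771 g; beef extract 19.760 g

Working volume: 1.9 L.
L-arginine: 0.16 g per 100 mL × 1900 mL ÷ 100 = 3.040 g
HEPES: 1.24 g per 100 mL × 1900 mL ÷ 100 = 23.560 g
potassium chloride: 3.09 g/L × 1.9 L = 5.871 g
potassium nitrate: 0.6 g per 100 mL × 1900 mL ÷ 100 = 11.400 g
sodium bicarbonate: 4.09 g/L × 1.9 L = 7.771 g
beef extract: 10.4 g/L × 1.9 L = 19.760 g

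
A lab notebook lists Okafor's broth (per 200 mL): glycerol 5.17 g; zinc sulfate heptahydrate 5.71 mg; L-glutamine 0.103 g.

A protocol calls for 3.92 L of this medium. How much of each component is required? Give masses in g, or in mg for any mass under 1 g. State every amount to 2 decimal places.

glycerol 101.33 g; zinc sulfate heptahydrate 111.92 mg; L-glutamine 2.02 g

Ratio of target to recipe volume: 3920 / 200 = 19.6.
glycerol: 5.17 g × (3920 mL / 200 mL) = 101.33 g
zinc sulfate heptahydrate: 5.71 mg × (3920 mL / 200 mL) = 111.92 mg
L-glutamine: 0.103 g × (3920 mL / 200 mL) = 2.02 g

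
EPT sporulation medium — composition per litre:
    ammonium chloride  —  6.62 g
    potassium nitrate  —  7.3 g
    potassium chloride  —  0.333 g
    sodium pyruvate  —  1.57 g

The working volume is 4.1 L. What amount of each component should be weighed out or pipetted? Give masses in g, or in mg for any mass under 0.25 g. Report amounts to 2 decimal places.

ammonium chloride 27.14 g; potassium nitrate 29.93 g; potassium chloride 1.37 g; sodium pyruvate 6.44 g

Scale factor = 4100 mL / 1000 mL = 4.1.
ammonium chloride: 6.62 g × (4100 mL / 1000 mL) = 27.14 g
potassium nitrate: 7.3 g × (4100 mL / 1000 mL) = 29.93 g
potassium chloride: 0.333 g × (4100 mL / 1000 mL) = 1.37 g
sodium pyruvate: 1.57 g × (4100 mL / 1000 mL) = 6.44 g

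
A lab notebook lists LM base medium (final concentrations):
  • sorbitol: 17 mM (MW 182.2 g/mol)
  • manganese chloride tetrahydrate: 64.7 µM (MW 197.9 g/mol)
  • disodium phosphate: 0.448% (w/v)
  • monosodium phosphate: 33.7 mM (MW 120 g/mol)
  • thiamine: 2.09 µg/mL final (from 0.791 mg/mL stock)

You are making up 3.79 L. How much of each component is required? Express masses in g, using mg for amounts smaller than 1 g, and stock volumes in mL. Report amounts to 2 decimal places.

Working volume: 3.79 L.
sorbitol: 17 mmol/L × 182.2 g/mol × 3.79 L ÷ 1000 = 11.74 g
manganese chloride tetrahydrate: 64.7 µmol/L × 197.9 g/mol × 3.79 L ÷ 1000 = 48.53 mg
disodium phosphate: 0.448% w/v = 4.48 g/L → 4.48 × 3.79 L = 16.98 g
monosodium phosphate: 33.7 mmol/L × 120 g/mol × 3.79 L ÷ 1000 = 15.33 g
thiamine: V = C2·V2/C1 = 2.09 µg/mL × 3790 mL ÷ 791 µg/mL = 10.01 mL

sorbitol 11.74 g; manganese chloride tetrahydrate 48.53 mg; disodium phosphate 16.98 g; monosodium phosphate 15.33 g; thiamine 10.01 mL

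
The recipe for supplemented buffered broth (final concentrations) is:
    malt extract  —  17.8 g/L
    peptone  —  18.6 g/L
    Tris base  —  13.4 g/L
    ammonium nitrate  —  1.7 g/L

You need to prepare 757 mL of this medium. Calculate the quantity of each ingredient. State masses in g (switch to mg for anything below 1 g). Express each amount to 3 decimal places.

Scale factor relative to 1 L: 0.757.
malt extract: 17.8 g/L × 0.757 L = 13.475 g
peptone: 18.6 g/L × 0.757 L = 14.080 g
Tris base: 13.4 g/L × 0.757 L = 10.144 g
ammonium nitrate: 1.7 g/L × 0.757 L = 1.287 g

malt extract 13.475 g; peptone 14.080 g; Tris base 10.144 g; ammonium nitrate 1.287 g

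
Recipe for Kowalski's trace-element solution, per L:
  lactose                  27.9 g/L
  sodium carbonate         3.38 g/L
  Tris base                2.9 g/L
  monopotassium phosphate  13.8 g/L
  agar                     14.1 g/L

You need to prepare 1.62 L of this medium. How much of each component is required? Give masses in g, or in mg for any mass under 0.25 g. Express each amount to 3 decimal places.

lactose 45.198 g; sodium carbonate 5.476 g; Tris base 4.698 g; monopotassium phosphate 22.356 g; agar 22.842 g

Scale factor relative to 1 L: 1.62.
lactose: 27.9 g/L × 1.62 L = 45.198 g
sodium carbonate: 3.38 g/L × 1.62 L = 5.476 g
Tris base: 2.9 g/L × 1.62 L = 4.698 g
monopotassium phosphate: 13.8 g/L × 1.62 L = 22.356 g
agar: 14.1 g/L × 1.62 L = 22.842 g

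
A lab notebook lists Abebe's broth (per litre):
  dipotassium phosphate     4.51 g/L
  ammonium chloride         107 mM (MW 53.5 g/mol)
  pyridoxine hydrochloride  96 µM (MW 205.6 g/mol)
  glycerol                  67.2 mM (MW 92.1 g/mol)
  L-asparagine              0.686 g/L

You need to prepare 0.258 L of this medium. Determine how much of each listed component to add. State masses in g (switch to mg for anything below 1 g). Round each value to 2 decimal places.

Working volume: 0.258 L.
dipotassium phosphate: 4.51 g/L × 0.258 L = 1.16 g
ammonium chloride: 107 mmol/L × 53.5 g/mol × 0.258 L ÷ 1000 = 1.48 g
pyridoxine hydrochloride: 96 µmol/L × 205.6 g/mol × 0.258 L ÷ 1000 = 5.09 mg
glycerol: 67.2 mmol/L × 92.1 g/mol × 0.258 L ÷ 1000 = 1.60 g
L-asparagine: 0.686 g/L × 0.258 L = 0.176988 g = 176.99 mg

dipotassium phosphate 1.16 g; ammonium chloride 1.48 g; pyridoxine hydrochloride 5.09 mg; glycerol 1.60 g; L-asparagine 176.99 mg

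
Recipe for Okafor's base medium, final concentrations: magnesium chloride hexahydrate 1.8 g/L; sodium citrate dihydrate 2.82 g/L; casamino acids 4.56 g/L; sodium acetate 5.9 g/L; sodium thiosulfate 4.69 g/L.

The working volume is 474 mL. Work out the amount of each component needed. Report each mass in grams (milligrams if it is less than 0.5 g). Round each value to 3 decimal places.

magnesium chloride hexahydrate 0.853 g; sodium citrate dihydrate 1.337 g; casamino acids 2.161 g; sodium acetate 2.797 g; sodium thiosulfate 2.223 g

Scale factor relative to 1 L: 0.474.
magnesium chloride hexahydrate: 1.8 g/L × 0.474 L = 0.853 g
sodium citrate dihydrate: 2.82 g/L × 0.474 L = 1.337 g
casamino acids: 4.56 g/L × 0.474 L = 2.161 g
sodium acetate: 5.9 g/L × 0.474 L = 2.797 g
sodium thiosulfate: 4.69 g/L × 0.474 L = 2.223 g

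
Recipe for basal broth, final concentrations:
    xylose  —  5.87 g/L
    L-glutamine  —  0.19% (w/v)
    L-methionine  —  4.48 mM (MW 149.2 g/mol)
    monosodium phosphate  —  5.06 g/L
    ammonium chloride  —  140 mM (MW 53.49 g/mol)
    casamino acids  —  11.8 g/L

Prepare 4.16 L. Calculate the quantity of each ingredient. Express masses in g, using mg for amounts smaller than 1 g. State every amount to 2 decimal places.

Scale factor relative to 1 L: 4.16.
xylose: 5.87 g/L × 4.16 L = 24.42 g
L-glutamine: 0.19 g per 100 mL × 4160 mL ÷ 100 = 7.90 g
L-methionine: 4.48 mmol/L × 149.2 g/mol × 4.16 L ÷ 1000 = 2.78 g
monosodium phosphate: 5.06 g/L × 4.16 L = 21.05 g
ammonium chloride: 140 mmol/L × 53.49 g/mol × 4.16 L ÷ 1000 = 31.15 g
casamino acids: 11.8 g/L × 4.16 L = 49.09 g

xylose 24.42 g; L-glutamine 7.90 g; L-methionine 2.78 g; monosodium phosphate 21.05 g; ammonium chloride 31.15 g; casamino acids 49.09 g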